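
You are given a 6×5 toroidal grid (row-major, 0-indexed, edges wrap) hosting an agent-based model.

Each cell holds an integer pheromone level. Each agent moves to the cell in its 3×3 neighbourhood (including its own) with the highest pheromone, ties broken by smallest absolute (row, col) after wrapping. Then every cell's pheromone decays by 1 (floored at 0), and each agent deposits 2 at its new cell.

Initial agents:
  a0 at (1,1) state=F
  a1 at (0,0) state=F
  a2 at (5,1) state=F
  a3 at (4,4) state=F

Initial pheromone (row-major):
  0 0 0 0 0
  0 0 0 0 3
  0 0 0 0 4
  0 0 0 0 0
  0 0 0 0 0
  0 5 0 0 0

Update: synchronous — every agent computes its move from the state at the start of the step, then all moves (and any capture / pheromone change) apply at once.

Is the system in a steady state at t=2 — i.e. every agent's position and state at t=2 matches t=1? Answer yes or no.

t=1: a0@(0,0) a1@(5,1) a2@(5,1) a3@(3,0) | pheromone: 2 0 0 0 0 / 0 0 0 0 2 / 0 0 0 0 3 / 2 0 0 0 0 / 0 0 0 0 0 / 0 8 0 0 0
t=2: a0@(5,1) a1@(5,1) a2@(5,1) a3@(2,4) | pheromone: 1 0 0 0 0 / 0 0 0 0 1 / 0 0 0 0 4 / 1 0 0 0 0 / 0 0 0 0 0 / 0 13 0 0 0

no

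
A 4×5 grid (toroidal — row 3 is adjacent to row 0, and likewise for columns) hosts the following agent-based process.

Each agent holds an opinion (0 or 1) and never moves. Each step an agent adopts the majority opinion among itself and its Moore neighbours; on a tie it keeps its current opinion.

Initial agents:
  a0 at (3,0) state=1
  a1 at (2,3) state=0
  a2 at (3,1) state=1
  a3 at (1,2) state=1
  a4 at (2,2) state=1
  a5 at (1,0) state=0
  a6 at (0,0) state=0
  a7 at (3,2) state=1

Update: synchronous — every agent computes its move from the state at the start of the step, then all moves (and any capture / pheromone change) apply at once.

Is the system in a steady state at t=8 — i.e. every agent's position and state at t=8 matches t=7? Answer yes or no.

yes

t=1: a0@(3,0):1 a1@(2,3):1 a2@(3,1):1 a3@(1,2):1 a4@(2,2):1 a5@(1,0):0 a6@(0,0):0 a7@(3,2):1
t=2: (unchanged — steady state)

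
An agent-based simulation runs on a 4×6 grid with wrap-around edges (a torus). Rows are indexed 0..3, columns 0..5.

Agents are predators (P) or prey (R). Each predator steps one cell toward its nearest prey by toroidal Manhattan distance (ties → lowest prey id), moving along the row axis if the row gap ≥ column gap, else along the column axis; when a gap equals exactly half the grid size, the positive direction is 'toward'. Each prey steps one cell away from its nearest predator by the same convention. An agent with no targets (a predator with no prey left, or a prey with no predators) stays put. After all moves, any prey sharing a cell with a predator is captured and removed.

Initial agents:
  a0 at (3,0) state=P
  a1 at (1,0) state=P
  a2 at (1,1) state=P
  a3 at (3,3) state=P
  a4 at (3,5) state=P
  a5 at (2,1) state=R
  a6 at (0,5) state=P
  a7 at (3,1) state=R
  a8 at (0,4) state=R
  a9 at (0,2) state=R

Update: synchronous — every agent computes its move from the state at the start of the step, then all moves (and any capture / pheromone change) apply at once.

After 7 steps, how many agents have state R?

t=1: a0@(3,1):P a1@(2,0):P a2@(2,1):P a3@(3,2):P a4@(3,0):P a6@(0,4):P a8@(0,3):R
t=2: a0@(3,2):P a1@(2,1):P a2@(3,1):P a3@(0,2):P a4@(3,1):P a6@(0,3):P
t=3: (unchanged — steady state)

0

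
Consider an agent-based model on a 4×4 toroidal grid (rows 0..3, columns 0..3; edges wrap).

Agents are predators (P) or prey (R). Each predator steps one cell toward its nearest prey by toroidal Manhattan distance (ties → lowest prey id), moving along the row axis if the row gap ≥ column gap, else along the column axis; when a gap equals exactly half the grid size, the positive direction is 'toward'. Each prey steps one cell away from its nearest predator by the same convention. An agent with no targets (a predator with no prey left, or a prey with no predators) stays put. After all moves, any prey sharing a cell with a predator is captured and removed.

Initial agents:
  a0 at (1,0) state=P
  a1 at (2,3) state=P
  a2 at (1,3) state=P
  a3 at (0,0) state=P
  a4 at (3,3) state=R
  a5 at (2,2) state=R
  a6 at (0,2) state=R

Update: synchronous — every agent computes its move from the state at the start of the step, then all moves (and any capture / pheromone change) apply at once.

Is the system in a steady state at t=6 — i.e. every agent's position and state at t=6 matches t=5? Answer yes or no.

yes

t=1: a0@(2,0):P a1@(3,3):P a2@(2,3):P a3@(3,0):P a4@(0,3):R a5@(2,1):R a6@(3,2):R
t=2: a0@(2,1):P a1@(0,3):P a2@(3,3):P a3@(0,0):P a4@(1,3):R a5@(2,2):R a6@(3,1):R
t=3: a0@(2,2):P a1@(1,3):P a2@(0,3):P a3@(1,0):P a4@(2,3):R a5@(2,3):R a6@(0,1):R
t=4: a0@(2,3):P a1@(2,3):P a2@(1,3):P a3@(2,0):P a6@(0,0):R
t=5: a0@(3,3):P a1@(3,3):P a2@(0,3):P a3@(3,0):P
t=6: (unchanged — steady state)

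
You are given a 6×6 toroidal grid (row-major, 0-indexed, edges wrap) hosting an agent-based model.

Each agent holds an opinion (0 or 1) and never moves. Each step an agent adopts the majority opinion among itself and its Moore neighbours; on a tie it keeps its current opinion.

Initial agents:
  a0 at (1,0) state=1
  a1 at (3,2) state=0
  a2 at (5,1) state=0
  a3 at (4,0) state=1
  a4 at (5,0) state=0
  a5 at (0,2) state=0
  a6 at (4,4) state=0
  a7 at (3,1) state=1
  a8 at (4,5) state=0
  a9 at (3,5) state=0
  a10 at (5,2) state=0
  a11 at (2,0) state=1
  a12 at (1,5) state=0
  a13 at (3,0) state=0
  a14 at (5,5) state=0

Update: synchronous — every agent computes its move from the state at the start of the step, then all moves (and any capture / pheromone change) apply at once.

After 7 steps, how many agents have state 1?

t=1: a0@(1,0):1 a1@(3,2):0 a2@(5,1):0 a3@(4,0):0 a4@(5,0):0 a5@(0,2):0 a6@(4,4):0 a7@(3,1):1 a8@(4,5):0 a9@(3,5):0 a10@(5,2):0 a11@(2,0):1 a12@(1,5):1 a13@(3,0):0 a14@(5,5):0
t=2: a0@(1,0):1 a1@(3,2):0 a2@(5,1):0 a3@(4,0):0 a4@(5,0):0 a5@(0,2):0 a6@(4,4):0 a7@(3,1):0 a8@(4,5):0 a9@(3,5):0 a10@(5,2):0 a11@(2,0):1 a12@(1,5):1 a13@(3,0):0 a14@(5,5):0
t=3: (unchanged — steady state)

3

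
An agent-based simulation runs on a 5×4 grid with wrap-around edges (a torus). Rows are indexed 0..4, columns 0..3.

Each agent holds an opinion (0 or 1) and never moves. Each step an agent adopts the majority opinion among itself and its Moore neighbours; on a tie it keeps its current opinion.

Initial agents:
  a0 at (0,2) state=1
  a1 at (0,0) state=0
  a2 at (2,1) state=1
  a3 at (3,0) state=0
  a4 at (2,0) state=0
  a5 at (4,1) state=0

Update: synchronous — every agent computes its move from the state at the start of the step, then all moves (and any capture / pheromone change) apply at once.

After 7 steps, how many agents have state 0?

5

t=1: a0@(0,2):1 a1@(0,0):0 a2@(2,1):0 a3@(3,0):0 a4@(2,0):0 a5@(4,1):0
t=2: (unchanged — steady state)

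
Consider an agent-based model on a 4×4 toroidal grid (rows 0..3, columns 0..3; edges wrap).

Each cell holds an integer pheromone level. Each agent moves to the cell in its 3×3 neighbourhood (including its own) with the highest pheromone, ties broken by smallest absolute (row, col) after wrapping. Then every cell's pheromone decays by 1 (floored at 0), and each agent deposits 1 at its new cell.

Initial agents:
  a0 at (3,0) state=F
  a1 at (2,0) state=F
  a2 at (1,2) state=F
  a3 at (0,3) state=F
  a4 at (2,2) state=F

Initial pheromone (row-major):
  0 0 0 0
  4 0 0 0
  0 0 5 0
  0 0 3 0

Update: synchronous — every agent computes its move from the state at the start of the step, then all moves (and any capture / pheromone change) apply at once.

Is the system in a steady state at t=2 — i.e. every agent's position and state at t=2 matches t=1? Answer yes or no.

t=1: a0@(0,0) a1@(1,0) a2@(2,2) a3@(1,0) a4@(2,2) | pheromone: 1 0 0 0 / 5 0 0 0 / 0 0 6 0 / 0 0 2 0
t=2: a0@(1,0) a1@(1,0) a2@(2,2) a3@(1,0) a4@(2,2) | pheromone: 0 0 0 0 / 7 0 0 0 / 0 0 7 0 / 0 0 1 0

no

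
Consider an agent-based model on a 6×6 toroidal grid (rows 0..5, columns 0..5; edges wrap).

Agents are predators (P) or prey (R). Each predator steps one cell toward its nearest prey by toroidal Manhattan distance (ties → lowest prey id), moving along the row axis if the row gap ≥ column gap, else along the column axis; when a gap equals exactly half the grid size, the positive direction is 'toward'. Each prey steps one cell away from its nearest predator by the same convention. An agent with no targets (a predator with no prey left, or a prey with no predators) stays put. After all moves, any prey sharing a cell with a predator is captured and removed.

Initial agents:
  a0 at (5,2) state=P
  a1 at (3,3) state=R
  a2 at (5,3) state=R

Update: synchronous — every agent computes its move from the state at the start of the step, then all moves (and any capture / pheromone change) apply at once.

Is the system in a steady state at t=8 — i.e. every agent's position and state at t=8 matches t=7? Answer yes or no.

no

t=1: a0@(5,3):P a1@(2,3):R a2@(5,4):R
t=2: a0@(5,4):P a1@(1,3):R a2@(5,5):R
t=3: a0@(5,5):P a1@(2,3):R a2@(5,0):R
t=4: a0@(5,0):P a1@(1,3):R a2@(5,1):R
t=5: a0@(5,1):P a1@(1,2):R a2@(5,2):R
t=6: a0@(5,2):P a1@(2,2):R a2@(5,3):R
t=7: a0@(5,3):P a1@(1,2):R a2@(5,4):R
t=8: a0@(5,4):P a1@(2,2):R a2@(5,5):R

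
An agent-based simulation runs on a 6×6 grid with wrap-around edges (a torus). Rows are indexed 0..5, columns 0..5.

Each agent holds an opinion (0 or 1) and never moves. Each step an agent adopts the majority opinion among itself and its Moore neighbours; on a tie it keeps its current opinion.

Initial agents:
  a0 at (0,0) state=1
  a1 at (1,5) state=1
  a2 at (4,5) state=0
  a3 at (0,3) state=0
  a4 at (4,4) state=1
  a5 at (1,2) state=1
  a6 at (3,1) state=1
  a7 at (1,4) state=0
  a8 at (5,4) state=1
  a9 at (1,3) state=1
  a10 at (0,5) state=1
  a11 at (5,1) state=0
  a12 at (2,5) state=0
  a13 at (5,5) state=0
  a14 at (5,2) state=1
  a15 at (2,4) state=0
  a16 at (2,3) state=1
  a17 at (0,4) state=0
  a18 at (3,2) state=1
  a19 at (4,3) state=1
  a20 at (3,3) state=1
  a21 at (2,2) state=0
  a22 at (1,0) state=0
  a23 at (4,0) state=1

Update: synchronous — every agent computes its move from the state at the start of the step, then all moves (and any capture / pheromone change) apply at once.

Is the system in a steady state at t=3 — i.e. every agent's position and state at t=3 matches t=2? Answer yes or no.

no

t=1: a0@(0,0):1 a1@(1,5):0 a2@(4,5):1 a3@(0,3):1 a4@(4,4):1 a5@(1,2):1 a6@(3,1):1 a7@(1,4):0 a8@(5,4):1 a9@(1,3):0 a10@(0,5):1 a11@(5,1):1 a12@(2,5):0 a13@(5,5):1 a14@(5,2):1 a15@(2,4):1 a16@(2,3):1 a17@(0,4):0 a18@(3,2):1 a19@(4,3):1 a20@(3,3):1 a21@(2,2):1 a22@(1,0):1 a23@(4,0):0
t=2: a0@(0,0):1 a1@(1,5):0 a2@(4,5):1 a3@(0,3):1 a4@(4,4):1 a5@(1,2):1 a6@(3,1):1 a7@(1,4):0 a8@(5,4):1 a9@(1,3):1 a10@(0,5):1 a11@(5,1):1 a12@(2,5):0 a13@(5,5):1 a14@(5,2):1 a15@(2,4):0 a16@(2,3):1 a17@(0,4):0 a18@(3,2):1 a19@(4,3):1 a20@(3,3):1 a21@(2,2):1 a22@(1,0):1 a23@(4,0):1
t=3: a0@(0,0):1 a1@(1,5):0 a2@(4,5):1 a3@(0,3):1 a4@(4,4):1 a5@(1,2):1 a6@(3,1):1 a7@(1,4):0 a8@(5,4):1 a9@(1,3):1 a10@(0,5):1 a11@(5,1):1 a12@(2,5):0 a13@(5,5):1 a14@(5,2):1 a15@(2,4):0 a16@(2,3):1 a17@(0,4):1 a18@(3,2):1 a19@(4,3):1 a20@(3,3):1 a21@(2,2):1 a22@(1,0):1 a23@(4,0):1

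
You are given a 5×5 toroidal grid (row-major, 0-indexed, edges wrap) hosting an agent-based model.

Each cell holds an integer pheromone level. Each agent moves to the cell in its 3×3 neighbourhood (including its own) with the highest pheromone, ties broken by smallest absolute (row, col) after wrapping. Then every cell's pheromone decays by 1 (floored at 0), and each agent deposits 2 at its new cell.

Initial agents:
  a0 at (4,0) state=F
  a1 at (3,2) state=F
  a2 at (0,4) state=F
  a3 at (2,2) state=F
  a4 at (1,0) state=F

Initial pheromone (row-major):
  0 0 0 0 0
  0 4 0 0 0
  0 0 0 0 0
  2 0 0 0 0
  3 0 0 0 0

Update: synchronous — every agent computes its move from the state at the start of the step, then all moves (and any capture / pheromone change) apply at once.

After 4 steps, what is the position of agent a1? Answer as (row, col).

t=1: a0@(4,0) a1@(2,1) a2@(4,0) a3@(1,1) a4@(1,1) | pheromone: 0 0 0 0 0 / 0 7 0 0 0 / 0 2 0 0 0 / 1 0 0 0 0 / 6 0 0 0 0
t=2: a0@(4,0) a1@(1,1) a2@(4,0) a3@(1,1) a4@(1,1) | pheromone: 0 0 0 0 0 / 0 12 0 0 0 / 0 1 0 0 0 / 0 0 0 0 0 / 9 0 0 0 0
t=3: a0@(4,0) a1@(1,1) a2@(4,0) a3@(1,1) a4@(1,1) | pheromone: 0 0 0 0 0 / 0 17 0 0 0 / 0 0 0 0 0 / 0 0 0 0 0 / 12 0 0 0 0
t=4: a0@(4,0) a1@(1,1) a2@(4,0) a3@(1,1) a4@(1,1) | pheromone: 0 0 0 0 0 / 0 22 0 0 0 / 0 0 0 0 0 / 0 0 0 0 0 / 15 0 0 0 0

(1, 1)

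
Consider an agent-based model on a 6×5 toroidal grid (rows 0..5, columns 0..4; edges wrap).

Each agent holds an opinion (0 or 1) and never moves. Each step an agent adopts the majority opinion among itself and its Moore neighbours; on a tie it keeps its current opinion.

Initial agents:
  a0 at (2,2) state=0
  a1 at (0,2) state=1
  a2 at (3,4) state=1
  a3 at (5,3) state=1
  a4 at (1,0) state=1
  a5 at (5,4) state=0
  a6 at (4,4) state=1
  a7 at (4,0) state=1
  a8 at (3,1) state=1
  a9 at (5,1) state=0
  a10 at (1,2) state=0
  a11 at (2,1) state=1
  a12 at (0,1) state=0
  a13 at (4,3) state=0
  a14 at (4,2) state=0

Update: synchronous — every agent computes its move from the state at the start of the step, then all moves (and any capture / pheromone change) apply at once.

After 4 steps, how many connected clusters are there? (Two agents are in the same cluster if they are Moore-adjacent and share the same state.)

2

t=1: a0@(2,2):0 a1@(0,2):0 a2@(3,4):1 a3@(5,3):1 a4@(1,0):1 a5@(5,4):1 a6@(4,4):1 a7@(4,0):1 a8@(3,1):1 a9@(5,1):0 a10@(1,2):0 a11@(2,1):1 a12@(0,1):0 a13@(4,3):0 a14@(4,2):0
t=2: a0@(2,2):0 a1@(0,2):0 a2@(3,4):1 a3@(5,3):1 a4@(1,0):1 a5@(5,4):1 a6@(4,4):1 a7@(4,0):1 a8@(3,1):1 a9@(5,1):0 a10@(1,2):0 a11@(2,1):1 a12@(0,1):0 a13@(4,3):1 a14@(4,2):0
t=3: a0@(2,2):0 a1@(0,2):0 a2@(3,4):1 a3@(5,3):1 a4@(1,0):1 a5@(5,4):1 a6@(4,4):1 a7@(4,0):1 a8@(3,1):1 a9@(5,1):0 a10@(1,2):0 a11@(2,1):1 a12@(0,1):0 a13@(4,3):1 a14@(4,2):1
t=4: (unchanged — steady state)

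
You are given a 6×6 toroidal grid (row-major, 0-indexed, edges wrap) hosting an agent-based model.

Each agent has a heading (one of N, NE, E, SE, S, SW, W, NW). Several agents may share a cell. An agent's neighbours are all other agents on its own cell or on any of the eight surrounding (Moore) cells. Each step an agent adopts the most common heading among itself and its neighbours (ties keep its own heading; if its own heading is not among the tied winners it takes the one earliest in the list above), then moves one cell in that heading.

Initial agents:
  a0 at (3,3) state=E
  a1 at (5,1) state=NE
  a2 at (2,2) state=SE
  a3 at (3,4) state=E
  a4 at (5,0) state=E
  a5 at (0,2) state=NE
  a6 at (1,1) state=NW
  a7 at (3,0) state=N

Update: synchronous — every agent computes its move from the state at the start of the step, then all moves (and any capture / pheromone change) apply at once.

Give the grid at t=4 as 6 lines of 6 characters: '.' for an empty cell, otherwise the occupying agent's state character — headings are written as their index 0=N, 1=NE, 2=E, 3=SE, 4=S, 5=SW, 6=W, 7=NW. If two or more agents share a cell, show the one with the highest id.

t=1: a0@(3,4):E a1@(4,2):NE a2@(3,3):SE a3@(3,5):E a4@(5,1):E a5@(5,3):NE a6@(0,0):NW a7@(2,0):N
t=2: a0@(3,5):E a1@(3,3):NE a2@(4,4):SE a3@(3,0):E a4@(5,2):E a5@(4,4):NE a6@(5,5):NW a7@(1,0):N
t=3: a0@(3,0):E a1@(2,4):NE a2@(3,5):NE a3@(3,1):E a4@(5,3):E a5@(3,5):NE a6@(4,4):NW a7@(0,0):N
t=4: a0@(3,1):E a1@(1,5):NE a2@(2,0):NE a3@(3,2):E a4@(5,4):E a5@(2,0):NE a6@(3,5):NE a7@(5,0):N

......
.....1
1.....
.22..1
......
0...2.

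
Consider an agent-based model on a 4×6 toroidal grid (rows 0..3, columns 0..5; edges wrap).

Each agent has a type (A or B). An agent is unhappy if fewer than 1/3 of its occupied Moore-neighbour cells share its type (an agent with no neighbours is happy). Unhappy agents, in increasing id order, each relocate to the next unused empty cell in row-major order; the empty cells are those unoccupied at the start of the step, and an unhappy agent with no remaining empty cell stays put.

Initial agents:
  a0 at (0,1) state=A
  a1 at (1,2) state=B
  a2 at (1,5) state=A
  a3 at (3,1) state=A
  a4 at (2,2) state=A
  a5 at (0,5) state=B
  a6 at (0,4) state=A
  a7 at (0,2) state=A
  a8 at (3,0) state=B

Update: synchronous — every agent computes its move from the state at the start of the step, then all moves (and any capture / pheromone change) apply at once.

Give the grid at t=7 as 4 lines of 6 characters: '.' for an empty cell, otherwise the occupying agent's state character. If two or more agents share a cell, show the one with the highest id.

BAA.AB
.....A
..A...
BA....

t=1: a0@(0,1):A a1@(0,0):B a2@(1,5):A a3@(3,1):A a4@(2,2):A a5@(0,5):B a6@(0,4):A a7@(0,2):A a8@(3,0):B
t=2: (unchanged — steady state)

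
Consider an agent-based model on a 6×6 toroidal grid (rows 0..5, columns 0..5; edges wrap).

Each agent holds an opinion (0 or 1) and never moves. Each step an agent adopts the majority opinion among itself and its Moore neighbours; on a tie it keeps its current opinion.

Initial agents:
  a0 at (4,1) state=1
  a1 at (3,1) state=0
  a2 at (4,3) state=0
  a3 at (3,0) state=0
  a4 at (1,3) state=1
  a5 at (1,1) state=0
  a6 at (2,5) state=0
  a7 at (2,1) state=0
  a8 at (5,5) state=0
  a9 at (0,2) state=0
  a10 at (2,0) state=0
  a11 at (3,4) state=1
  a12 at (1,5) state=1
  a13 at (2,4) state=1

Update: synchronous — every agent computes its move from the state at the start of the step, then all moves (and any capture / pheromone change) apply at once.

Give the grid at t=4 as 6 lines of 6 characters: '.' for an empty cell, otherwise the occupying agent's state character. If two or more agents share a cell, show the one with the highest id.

..0...
.0.1.1
00..10
00..1.
.0.0..
.....0

t=1: a0@(4,1):0 a1@(3,1):0 a2@(4,3):0 a3@(3,0):0 a4@(1,3):1 a5@(1,1):0 a6@(2,5):0 a7@(2,1):0 a8@(5,5):0 a9@(0,2):0 a10@(2,0):0 a11@(3,4):1 a12@(1,5):1 a13@(2,4):1
t=2: (unchanged — steady state)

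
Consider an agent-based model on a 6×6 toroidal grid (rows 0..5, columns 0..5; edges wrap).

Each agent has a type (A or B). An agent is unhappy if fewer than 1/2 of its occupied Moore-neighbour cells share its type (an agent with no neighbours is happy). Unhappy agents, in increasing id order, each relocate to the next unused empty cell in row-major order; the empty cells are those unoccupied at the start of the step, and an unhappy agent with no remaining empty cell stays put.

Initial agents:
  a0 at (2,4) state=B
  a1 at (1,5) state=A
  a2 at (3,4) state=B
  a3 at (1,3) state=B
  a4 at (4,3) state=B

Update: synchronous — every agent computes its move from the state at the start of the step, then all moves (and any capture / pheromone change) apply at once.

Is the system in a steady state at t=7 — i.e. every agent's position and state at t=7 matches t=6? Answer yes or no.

t=1: a0@(2,4):B a1@(0,0):A a2@(3,4):B a3@(1,3):B a4@(4,3):B
t=2: (unchanged — steady state)

yes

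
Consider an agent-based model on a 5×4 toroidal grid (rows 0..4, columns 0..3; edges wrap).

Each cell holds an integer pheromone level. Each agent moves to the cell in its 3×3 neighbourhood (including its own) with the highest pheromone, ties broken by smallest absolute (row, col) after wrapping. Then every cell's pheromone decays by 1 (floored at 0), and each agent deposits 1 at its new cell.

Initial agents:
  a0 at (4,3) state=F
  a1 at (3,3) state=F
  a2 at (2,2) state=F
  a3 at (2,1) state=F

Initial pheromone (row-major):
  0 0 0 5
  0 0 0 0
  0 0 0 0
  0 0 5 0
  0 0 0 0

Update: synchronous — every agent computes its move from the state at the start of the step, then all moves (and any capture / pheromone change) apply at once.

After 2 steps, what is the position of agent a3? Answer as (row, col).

(3, 2)

t=1: a0@(0,3) a1@(3,2) a2@(3,2) a3@(3,2) | pheromone: 0 0 0 5 / 0 0 0 0 / 0 0 0 0 / 0 0 7 0 / 0 0 0 0
t=2: a0@(0,3) a1@(3,2) a2@(3,2) a3@(3,2) | pheromone: 0 0 0 5 / 0 0 0 0 / 0 0 0 0 / 0 0 9 0 / 0 0 0 0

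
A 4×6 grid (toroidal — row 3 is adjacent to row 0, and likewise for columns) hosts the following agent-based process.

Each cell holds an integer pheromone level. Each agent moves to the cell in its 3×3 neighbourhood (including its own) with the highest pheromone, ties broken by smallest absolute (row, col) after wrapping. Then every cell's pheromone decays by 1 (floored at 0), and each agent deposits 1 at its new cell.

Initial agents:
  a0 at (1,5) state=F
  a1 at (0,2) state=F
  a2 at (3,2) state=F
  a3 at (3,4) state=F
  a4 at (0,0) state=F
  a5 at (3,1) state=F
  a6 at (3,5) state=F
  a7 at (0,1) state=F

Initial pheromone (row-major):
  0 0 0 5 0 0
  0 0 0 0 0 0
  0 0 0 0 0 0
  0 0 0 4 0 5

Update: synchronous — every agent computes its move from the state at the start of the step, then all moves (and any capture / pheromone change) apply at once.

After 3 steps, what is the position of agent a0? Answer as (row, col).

(3, 5)

t=1: a0@(0,0) a1@(0,3) a2@(0,3) a3@(0,3) a4@(3,5) a5@(0,0) a6@(3,5) a7@(0,0) | pheromone: 3 0 0 7 0 0 / 0 0 0 0 0 0 / 0 0 0 0 0 0 / 0 0 0 3 0 6
t=2: a0@(3,5) a1@(0,3) a2@(0,3) a3@(0,3) a4@(3,5) a5@(3,5) a6@(3,5) a7@(3,5) | pheromone: 2 0 0 9 0 0 / 0 0 0 0 0 0 / 0 0 0 0 0 0 / 0 0 0 2 0 10
t=3: a0@(3,5) a1@(0,3) a2@(0,3) a3@(0,3) a4@(3,5) a5@(3,5) a6@(3,5) a7@(3,5) | pheromone: 1 0 0 11 0 0 / 0 0 0 0 0 0 / 0 0 0 0 0 0 / 0 0 0 1 0 14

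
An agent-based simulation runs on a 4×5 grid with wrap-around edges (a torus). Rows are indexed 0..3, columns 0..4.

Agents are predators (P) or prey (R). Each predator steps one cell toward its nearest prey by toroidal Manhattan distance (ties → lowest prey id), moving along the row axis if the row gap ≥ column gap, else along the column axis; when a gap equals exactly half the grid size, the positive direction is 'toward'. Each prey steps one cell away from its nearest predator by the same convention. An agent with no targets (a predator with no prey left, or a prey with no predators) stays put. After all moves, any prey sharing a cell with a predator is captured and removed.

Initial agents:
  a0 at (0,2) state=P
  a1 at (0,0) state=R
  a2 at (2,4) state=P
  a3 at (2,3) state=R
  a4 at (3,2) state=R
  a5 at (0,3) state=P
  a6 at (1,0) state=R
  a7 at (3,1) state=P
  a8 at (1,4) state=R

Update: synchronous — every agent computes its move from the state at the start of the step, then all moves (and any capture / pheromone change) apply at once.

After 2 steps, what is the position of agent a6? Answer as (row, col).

(0, 1)

t=1: a0@(3,2):P a2@(2,3):P a3@(2,2):R a4@(2,2):R a5@(0,4):P a6@(0,0):R a7@(3,2):P
t=2: a0@(2,2):P a2@(2,2):P a3@(1,2):R a4@(1,2):R a5@(0,0):P a6@(0,1):R a7@(2,2):P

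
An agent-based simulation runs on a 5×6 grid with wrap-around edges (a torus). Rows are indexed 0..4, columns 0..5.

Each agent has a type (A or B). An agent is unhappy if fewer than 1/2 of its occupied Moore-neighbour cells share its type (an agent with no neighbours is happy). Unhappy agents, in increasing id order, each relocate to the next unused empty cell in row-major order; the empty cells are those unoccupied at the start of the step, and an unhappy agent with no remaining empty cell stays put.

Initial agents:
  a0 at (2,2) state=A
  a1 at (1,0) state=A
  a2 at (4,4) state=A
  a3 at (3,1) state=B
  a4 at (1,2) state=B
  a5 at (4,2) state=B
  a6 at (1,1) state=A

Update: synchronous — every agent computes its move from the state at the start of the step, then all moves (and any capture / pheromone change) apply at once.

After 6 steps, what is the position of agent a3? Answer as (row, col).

(3, 1)

t=1: a0@(0,0):A a1@(1,0):A a2@(4,4):A a3@(3,1):B a4@(0,1):B a5@(4,2):B a6@(1,1):A
t=2: a0@(0,0):A a1@(1,0):A a2@(4,4):A a3@(3,1):B a4@(0,2):B a5@(4,2):B a6@(1,1):A
t=3: (unchanged — steady state)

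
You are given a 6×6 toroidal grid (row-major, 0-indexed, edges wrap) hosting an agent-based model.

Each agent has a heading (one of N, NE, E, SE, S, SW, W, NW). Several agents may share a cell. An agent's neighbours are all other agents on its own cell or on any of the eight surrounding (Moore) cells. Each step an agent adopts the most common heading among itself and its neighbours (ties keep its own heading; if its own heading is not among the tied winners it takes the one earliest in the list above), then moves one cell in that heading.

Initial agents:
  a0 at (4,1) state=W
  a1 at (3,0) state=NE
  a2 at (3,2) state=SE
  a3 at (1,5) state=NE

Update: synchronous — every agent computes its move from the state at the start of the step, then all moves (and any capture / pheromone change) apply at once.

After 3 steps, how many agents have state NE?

t=1: a0@(4,0):W a1@(2,1):NE a2@(4,3):SE a3@(0,0):NE
t=2: a0@(4,5):W a1@(1,2):NE a2@(5,4):SE a3@(5,1):NE
t=3: a0@(4,4):W a1@(0,3):NE a2@(0,5):SE a3@(4,2):NE

2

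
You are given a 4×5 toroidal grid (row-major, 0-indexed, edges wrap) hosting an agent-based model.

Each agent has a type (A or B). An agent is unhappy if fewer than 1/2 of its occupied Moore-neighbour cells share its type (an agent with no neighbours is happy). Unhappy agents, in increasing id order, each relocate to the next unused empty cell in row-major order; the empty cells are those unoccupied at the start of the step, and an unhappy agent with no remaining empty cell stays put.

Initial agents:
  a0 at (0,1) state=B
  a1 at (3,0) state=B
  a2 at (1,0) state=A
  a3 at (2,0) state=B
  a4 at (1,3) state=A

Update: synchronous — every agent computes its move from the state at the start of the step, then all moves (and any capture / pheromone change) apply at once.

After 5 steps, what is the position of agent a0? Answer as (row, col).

t=1: a0@(0,1):B a1@(3,0):B a2@(0,0):A a3@(2,0):B a4@(1,3):A
t=2: a0@(0,1):B a1@(3,0):B a2@(0,2):A a3@(2,0):B a4@(1,3):A
t=3: (unchanged — steady state)

(0, 1)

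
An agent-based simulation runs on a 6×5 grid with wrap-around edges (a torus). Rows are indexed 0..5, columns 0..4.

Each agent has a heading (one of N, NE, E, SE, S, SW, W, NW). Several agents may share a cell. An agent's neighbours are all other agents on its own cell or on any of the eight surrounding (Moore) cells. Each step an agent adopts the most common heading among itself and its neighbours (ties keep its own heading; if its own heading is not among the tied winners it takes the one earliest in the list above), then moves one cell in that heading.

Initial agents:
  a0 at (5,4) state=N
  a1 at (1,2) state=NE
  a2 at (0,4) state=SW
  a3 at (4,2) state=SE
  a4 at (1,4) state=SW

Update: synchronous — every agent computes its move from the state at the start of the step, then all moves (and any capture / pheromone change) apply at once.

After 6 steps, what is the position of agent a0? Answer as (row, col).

(1, 3)

t=1: a0@(4,4):N a1@(0,3):NE a2@(1,3):SW a3@(5,3):SE a4@(2,3):SW
t=2: a0@(3,4):N a1@(5,4):NE a2@(2,2):SW a3@(0,4):SE a4@(3,2):SW
t=3: a0@(2,4):N a1@(4,0):NE a2@(3,1):SW a3@(1,0):SE a4@(4,1):SW
t=4: a0@(1,4):N a1@(5,4):SW a2@(4,0):SW a3@(2,1):SE a4@(5,0):SW
t=5: a0@(0,4):N a1@(0,3):SW a2@(5,4):SW a3@(3,2):SE a4@(0,4):SW
t=6: a0@(1,3):SW a1@(1,2):SW a2@(0,3):SW a3@(4,3):SE a4@(1,3):SW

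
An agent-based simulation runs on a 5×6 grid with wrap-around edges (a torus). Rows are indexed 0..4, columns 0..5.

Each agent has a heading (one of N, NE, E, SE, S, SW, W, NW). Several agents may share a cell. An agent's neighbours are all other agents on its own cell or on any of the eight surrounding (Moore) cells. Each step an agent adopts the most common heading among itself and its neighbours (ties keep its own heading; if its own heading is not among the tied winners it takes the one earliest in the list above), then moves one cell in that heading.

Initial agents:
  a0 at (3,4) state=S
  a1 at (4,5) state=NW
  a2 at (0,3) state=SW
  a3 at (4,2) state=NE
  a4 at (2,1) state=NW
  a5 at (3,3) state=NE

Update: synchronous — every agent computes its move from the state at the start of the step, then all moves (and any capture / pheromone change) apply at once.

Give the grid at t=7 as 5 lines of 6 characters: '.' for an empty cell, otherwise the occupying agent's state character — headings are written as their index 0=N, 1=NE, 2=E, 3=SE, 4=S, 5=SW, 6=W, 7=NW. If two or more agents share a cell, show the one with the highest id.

t=1: a0@(4,4):S a1@(3,4):NW a2@(1,2):SW a3@(3,3):NE a4@(1,0):NW a5@(2,4):NE
t=2: a0@(0,4):S a1@(2,5):NE a2@(2,1):SW a3@(2,4):NE a4@(0,5):NW a5@(1,5):NE
t=3: a0@(1,4):S a1@(1,0):NE a2@(3,0):SW a3@(1,5):NE a4@(4,4):NW a5@(0,0):NE
t=4: a0@(2,4):S a1@(0,1):NE a2@(4,5):SW a3@(0,0):NE a4@(3,3):NW a5@(4,1):NE
t=5: a0@(3,4):S a1@(4,2):NE a2@(0,4):SW a3@(4,1):NE a4@(2,2):NW a5@(3,2):NE
t=6: a0@(4,4):S a1@(3,3):NE a2@(1,3):SW a3@(3,2):NE a4@(1,1):NW a5@(2,3):NE
t=7: a0@(0,4):S a1@(2,4):NE a2@(2,2):SW a3@(2,3):NE a4@(0,0):NW a5@(1,4):NE

7...4.
....1.
..511.
......
......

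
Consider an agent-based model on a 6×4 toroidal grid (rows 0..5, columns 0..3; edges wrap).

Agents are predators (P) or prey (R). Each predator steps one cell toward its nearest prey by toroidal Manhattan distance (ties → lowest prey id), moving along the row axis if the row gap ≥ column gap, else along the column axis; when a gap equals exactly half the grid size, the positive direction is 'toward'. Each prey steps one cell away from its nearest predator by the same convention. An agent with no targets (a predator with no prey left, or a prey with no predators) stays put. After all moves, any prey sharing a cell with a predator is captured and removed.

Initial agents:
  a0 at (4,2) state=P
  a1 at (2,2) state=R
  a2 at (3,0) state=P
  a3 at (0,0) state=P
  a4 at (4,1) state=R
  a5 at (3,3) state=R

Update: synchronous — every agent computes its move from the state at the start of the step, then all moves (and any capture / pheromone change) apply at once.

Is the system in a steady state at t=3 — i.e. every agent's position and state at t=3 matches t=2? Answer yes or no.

t=1: a0@(4,1):P a1@(1,2):R a2@(3,3):P a3@(5,0):P a4@(4,0):R a5@(3,2):R
t=2: a0@(4,0):P a1@(0,2):R a2@(3,2):P a3@(4,0):P a4@(4,3):R a5@(3,1):R
t=3: a0@(4,3):P a1@(5,2):R a2@(3,1):P a3@(4,3):P a4@(4,2):R a5@(3,0):R

no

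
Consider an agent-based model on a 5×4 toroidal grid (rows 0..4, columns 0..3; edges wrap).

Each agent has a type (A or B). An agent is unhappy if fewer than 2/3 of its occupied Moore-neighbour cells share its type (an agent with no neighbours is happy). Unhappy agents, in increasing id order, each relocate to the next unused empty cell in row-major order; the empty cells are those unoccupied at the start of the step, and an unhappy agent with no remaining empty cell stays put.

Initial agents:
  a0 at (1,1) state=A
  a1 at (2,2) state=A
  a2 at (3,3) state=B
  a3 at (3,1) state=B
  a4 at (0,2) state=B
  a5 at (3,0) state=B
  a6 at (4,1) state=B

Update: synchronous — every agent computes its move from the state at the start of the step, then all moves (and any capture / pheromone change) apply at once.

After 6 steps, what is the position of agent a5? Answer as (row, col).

t=1: a0@(0,0):A a1@(0,1):A a2@(0,3):B a3@(3,1):B a4@(1,0):B a5@(3,0):B a6@(4,1):B
t=2: a0@(0,2):A a1@(1,1):A a2@(1,2):B a3@(3,1):B a4@(1,3):B a5@(3,0):B a6@(2,0):B
t=3: a0@(0,0):A a1@(0,1):A a2@(0,3):B a3@(3,1):B a4@(1,3):B a5@(3,0):B a6@(2,0):B
t=4: a0@(0,2):A a1@(0,1):A a2@(1,0):B a3@(3,1):B a4@(1,3):B a5@(3,0):B a6@(2,0):B
t=5: a0@(0,0):A a1@(0,3):A a2@(1,0):B a3@(3,1):B a4@(1,3):B a5@(3,0):B a6@(2,0):B
t=6: a0@(0,1):A a1@(0,2):A a2@(1,1):B a3@(3,1):B a4@(1,2):B a5@(3,0):B a6@(2,0):B

(3, 0)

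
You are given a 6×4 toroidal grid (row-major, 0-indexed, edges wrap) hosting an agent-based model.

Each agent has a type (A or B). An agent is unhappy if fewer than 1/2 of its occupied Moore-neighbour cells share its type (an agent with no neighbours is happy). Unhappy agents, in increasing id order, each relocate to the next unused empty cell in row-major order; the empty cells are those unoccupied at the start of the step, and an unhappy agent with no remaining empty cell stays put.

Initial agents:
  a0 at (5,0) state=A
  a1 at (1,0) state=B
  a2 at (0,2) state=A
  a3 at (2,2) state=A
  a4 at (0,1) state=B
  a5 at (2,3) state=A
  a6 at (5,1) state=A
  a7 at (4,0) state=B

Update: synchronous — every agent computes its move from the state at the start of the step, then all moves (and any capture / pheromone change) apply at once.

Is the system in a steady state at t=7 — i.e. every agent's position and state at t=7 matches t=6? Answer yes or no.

t=1: a0@(0,0):A a1@(1,0):B a2@(0,2):A a3@(2,2):A a4@(0,3):B a5@(2,3):A a6@(5,1):A a7@(1,1):B
t=2: a0@(0,1):A a1@(1,0):B a2@(1,2):A a3@(2,2):A a4@(1,3):B a5@(2,3):A a6@(5,1):A a7@(2,0):B
t=3: a0@(0,1):A a1@(1,0):B a2@(1,2):A a3@(2,2):A a4@(0,0):B a5@(0,2):A a6@(5,1):A a7@(2,0):B
t=4: a0@(0,1):A a1@(1,0):B a2@(1,2):A a3@(2,2):A a4@(0,3):B a5@(0,2):A a6@(5,1):A a7@(2,0):B
t=5: a0@(0,1):A a1@(1,0):B a2@(1,2):A a3@(2,2):A a4@(0,0):B a5@(0,2):A a6@(5,1):A a7@(2,0):B
t=6: a0@(0,1):A a1@(1,0):B a2@(1,2):A a3@(2,2):A a4@(0,3):B a5@(0,2):A a6@(5,1):A a7@(2,0):B
t=7: a0@(0,1):A a1@(1,0):B a2@(1,2):A a3@(2,2):A a4@(0,0):B a5@(0,2):A a6@(5,1):A a7@(2,0):B

no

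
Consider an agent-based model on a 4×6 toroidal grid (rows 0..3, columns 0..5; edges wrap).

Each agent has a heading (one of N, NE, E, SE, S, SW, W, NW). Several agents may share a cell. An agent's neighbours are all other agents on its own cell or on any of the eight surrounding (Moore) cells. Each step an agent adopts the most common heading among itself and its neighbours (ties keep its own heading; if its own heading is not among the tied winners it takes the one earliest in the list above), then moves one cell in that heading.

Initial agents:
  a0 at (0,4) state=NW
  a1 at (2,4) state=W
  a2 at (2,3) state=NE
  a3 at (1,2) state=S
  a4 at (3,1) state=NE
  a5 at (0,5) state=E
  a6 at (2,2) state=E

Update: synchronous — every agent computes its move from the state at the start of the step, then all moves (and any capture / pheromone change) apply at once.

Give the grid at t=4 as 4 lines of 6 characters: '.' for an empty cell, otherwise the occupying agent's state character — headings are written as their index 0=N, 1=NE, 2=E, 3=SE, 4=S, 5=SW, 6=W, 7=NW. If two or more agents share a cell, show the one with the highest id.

t=1: a0@(3,3):NW a1@(2,3):W a2@(1,4):NE a3@(2,2):S a4@(2,2):NE a5@(0,0):E a6@(1,3):NE
t=2: a0@(2,2):NW a1@(1,4):NE a2@(0,5):NE a3@(1,3):NE a4@(1,3):NE a5@(0,1):E a6@(0,4):NE
t=3: a0@(1,3):NE a1@(0,5):NE a2@(3,0):NE a3@(0,4):NE a4@(0,4):NE a5@(0,2):E a6@(3,5):NE
t=4: a0@(0,4):NE a1@(3,0):NE a2@(2,1):NE a3@(3,5):NE a4@(3,5):NE a5@(0,3):E a6@(2,0):NE

...21.
......
11....
1....1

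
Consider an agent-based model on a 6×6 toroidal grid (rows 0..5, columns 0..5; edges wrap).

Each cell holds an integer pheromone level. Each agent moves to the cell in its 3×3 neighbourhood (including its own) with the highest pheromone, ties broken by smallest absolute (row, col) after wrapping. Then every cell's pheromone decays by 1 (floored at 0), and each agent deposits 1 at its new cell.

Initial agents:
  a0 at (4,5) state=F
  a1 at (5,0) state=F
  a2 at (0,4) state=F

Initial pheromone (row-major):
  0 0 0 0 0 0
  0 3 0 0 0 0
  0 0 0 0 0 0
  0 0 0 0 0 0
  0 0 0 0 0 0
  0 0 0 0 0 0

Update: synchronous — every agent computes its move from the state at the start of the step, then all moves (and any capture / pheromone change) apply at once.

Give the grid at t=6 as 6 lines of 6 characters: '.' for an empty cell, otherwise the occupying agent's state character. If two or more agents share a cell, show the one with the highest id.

t=1: a0@(3,0) a1@(0,0) a2@(0,3) | pheromone: 1 0 0 1 0 0 / 0 2 0 0 0 0 / 0 0 0 0 0 0 / 1 0 0 0 0 0 / 0 0 0 0 0 0 / 0 0 0 0 0 0
t=2: a0@(3,0) a1@(1,1) a2@(0,3) | pheromone: 0 0 0 1 0 0 / 0 2 0 0 0 0 / 0 0 0 0 0 0 / 1 0 0 0 0 0 / 0 0 0 0 0 0 / 0 0 0 0 0 0
t=3: (unchanged — steady state)

...F..
.F....
......
F.....
......
......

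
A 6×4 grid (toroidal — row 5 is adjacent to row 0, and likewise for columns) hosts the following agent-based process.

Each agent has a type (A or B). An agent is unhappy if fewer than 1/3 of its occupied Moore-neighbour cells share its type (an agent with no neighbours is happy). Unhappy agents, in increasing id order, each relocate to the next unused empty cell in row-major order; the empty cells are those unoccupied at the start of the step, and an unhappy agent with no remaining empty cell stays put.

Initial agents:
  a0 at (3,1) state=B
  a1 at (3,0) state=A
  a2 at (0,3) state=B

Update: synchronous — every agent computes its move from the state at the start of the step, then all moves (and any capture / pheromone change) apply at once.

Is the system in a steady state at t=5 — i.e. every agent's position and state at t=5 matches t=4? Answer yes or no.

no

t=1: a0@(0,0):B a1@(0,1):A a2@(0,3):B
t=2: a0@(0,0):B a1@(0,2):A a2@(0,3):B
t=3: a0@(0,0):B a1@(0,1):A a2@(0,3):B
t=4: a0@(0,0):B a1@(0,2):A a2@(0,3):B
t=5: a0@(0,0):B a1@(0,1):A a2@(0,3):B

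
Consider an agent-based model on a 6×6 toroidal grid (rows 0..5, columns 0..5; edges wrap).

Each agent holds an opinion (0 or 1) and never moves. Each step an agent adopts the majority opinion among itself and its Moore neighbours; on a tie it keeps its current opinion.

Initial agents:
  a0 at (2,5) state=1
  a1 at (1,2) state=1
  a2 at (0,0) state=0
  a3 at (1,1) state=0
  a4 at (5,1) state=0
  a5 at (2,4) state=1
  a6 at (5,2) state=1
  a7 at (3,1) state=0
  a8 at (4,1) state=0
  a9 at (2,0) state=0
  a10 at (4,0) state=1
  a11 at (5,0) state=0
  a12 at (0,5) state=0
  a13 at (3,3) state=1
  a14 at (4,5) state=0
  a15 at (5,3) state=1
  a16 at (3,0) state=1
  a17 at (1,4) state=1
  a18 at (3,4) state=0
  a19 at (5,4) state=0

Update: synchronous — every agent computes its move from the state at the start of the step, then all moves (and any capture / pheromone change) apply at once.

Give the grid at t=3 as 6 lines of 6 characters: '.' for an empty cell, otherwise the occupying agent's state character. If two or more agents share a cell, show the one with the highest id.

0....0
.01.1.
0...11
00.11.
00...0
00110.

t=1: a0@(2,5):1 a1@(1,2):1 a2@(0,0):0 a3@(1,1):0 a4@(5,1):0 a5@(2,4):1 a6@(5,2):1 a7@(3,1):0 a8@(4,1):0 a9@(2,0):0 a10@(4,0):0 a11@(5,0):0 a12@(0,5):0 a13@(3,3):1 a14@(4,5):0 a15@(5,3):1 a16@(3,0):0 a17@(1,4):1 a18@(3,4):1 a19@(5,4):0
t=2: (unchanged — steady state)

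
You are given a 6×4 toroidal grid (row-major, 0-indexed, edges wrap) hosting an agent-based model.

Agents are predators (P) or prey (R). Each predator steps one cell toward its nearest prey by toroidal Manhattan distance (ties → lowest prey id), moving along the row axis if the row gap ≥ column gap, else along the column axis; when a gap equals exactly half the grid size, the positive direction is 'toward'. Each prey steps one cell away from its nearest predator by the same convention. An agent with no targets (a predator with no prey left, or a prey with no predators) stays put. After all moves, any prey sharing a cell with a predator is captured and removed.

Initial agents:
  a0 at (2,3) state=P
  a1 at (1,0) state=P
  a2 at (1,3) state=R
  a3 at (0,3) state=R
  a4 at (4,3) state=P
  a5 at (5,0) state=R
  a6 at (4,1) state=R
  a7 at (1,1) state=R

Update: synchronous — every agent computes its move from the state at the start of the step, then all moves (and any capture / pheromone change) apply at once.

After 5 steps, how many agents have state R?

4

t=1: a0@(1,3):P a1@(1,3):P a2@(0,3):R a4@(5,3):P a5@(4,0):R a6@(4,0):R a7@(1,2):R
t=2: a0@(0,3):P a1@(0,3):P a2@(5,3):R a4@(0,3):P a5@(3,0):R a6@(3,0):R a7@(1,1):R
t=3: a0@(5,3):P a1@(5,3):P a2@(4,3):R a4@(5,3):P a5@(2,0):R a6@(2,0):R a7@(1,0):R
t=4: a0@(4,3):P a1@(4,3):P a2@(3,3):R a4@(4,3):P a5@(1,0):R a6@(1,0):R a7@(2,0):R
t=5: a0@(3,3):P a1@(3,3):P a2@(2,3):R a4@(3,3):P a5@(0,0):R a6@(0,0):R a7@(1,0):R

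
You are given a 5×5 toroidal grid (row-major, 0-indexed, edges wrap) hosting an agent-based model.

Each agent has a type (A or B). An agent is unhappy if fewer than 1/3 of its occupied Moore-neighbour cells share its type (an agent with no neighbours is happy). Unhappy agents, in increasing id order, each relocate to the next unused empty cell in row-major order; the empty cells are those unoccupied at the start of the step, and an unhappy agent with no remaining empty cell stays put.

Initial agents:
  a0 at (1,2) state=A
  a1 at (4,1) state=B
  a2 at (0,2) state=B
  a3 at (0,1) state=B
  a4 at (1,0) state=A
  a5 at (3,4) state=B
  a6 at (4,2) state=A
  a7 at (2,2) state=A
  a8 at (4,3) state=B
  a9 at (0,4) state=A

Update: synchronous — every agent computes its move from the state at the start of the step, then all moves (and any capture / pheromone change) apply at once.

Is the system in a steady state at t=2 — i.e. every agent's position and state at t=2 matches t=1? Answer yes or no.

t=1: a0@(1,2):A a1@(4,1):B a2@(0,2):B a3@(0,1):B a4@(1,0):A a5@(3,4):B a6@(0,0):A a7@(2,2):A a8@(4,3):B a9@(0,4):A
t=2: (unchanged — steady state)

yes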